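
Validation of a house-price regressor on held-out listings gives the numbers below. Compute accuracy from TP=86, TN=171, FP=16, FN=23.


Accuracy = (TP+TN)/(TP+TN+FP+FN)
= (86+171)/(296)
= 257/296 = 86.82%

86.82%


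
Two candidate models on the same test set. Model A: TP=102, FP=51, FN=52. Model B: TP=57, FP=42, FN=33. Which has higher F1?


Model A: P=102/153=0.6667, R=102/154=0.6623, F1=2PR/(P+R)=2TP/(2TP+FP+FN)=204/307=0.6645
Model B: P=57/99=0.5758, R=57/90=0.6333, F1=2PR/(P+R)=2TP/(2TP+FP+FN)=114/189=0.6032
0.6645 > 0.6032 → Model A

Model A


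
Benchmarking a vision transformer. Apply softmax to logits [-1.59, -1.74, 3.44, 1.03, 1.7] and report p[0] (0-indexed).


Exponentials: e^-1.59=0.2039, e^-1.74=0.1755, e^3.44=31.187, e^1.03=2.8011, e^1.7=5.4739
Sum = 39.8414
Softmax = [0.0051, 0.0044, 0.7828, 0.0703, 0.1374]
p[0] = 0.2039/39.8414 = 0.0051

0.0051


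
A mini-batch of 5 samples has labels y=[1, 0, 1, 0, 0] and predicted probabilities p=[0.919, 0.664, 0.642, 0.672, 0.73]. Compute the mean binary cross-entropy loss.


L[0] = -ln(0.919) = 0.0845
L[1] = -ln(1-0.664) = -ln(0.336) = 1.0906
L[2] = -ln(0.642) = 0.4432
L[3] = -ln(1-0.672) = -ln(0.328) = 1.1147
L[4] = -ln(1-0.73) = -ln(0.27) = 1.3093
mean = (0.0845 + 1.0906 + 0.4432 + 1.1147 + 1.3093)/5 = 0.8085

0.8085


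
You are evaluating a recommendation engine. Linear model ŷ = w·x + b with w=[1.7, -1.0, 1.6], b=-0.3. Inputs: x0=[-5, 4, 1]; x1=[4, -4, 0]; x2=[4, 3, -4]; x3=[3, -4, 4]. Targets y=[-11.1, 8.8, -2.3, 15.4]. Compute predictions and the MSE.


ŷ0 = (1.7)·(-5) + (-1.0)·(4) + (1.6)·(1) - 0.3 = -11.2
ŷ1 = (1.7)·(4) + (-1.0)·(-4) + (1.6)·(0) - 0.3 = 10.5
ŷ2 = (1.7)·(4) + (-1.0)·(3) + (1.6)·(-4) - 0.3 = -2.9
ŷ3 = (1.7)·(3) + (-1.0)·(-4) + (1.6)·(4) - 0.3 = 15.2
errors² = [0.01, 2.89, 0.36, 0.04]
MSE = 3.3000/4 = 0.825

0.825


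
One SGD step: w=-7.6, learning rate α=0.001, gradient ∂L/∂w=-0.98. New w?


w_new = w - α·∇
= -7.6 - 0.001·-0.98
= -7.6 + 0.00098
= -7.59902

-7.59902


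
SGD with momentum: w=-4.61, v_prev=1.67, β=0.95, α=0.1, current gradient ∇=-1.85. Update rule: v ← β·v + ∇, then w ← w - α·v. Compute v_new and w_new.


v_new = 0.95·1.67 - 1.85 = 1.5865 - 1.85 = -0.2635
w_new = -4.61 - 0.1·-0.2635 = -4.61 + 0.02635 = -4.58365

v_new=-0.2635, w_new=-4.58365


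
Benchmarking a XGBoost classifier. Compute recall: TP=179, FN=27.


Recall = TP/(TP+FN)
= 179/(179+27)
= 179/206 = 86.89%

86.89%


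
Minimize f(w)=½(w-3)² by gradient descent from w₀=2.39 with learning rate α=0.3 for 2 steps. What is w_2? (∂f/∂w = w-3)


step 1: grad = 2.39-3 = -0.61; w = 2.39 - 0.3·(-0.61) = 2.573
step 2: grad = 2.573-3 = -0.427; w = 2.573 - 0.3·(-0.427) = 2.7011

2.7011


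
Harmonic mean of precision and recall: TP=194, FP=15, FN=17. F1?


Precision = 194/209 = 0.9282
Recall = 194/211 = 0.9194
F1 = 2·P·R/(P+R) = 2·TP/(2·TP+FP+FN) = 388/(388+15+17) = 388/420 = 0.9238

0.9238


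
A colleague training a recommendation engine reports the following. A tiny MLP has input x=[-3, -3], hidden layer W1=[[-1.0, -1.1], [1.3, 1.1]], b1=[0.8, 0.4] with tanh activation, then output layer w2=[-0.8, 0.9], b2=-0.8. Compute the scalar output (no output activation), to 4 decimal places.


z1[0] = (-1.0)·(-3) + (-1.1)·(-3) + 0.8 = 7.1
z1[1] = (1.3)·(-3) + (1.1)·(-3) + 0.4 = -6.8
h = tanh(z1) = [1.0, -1.0]
output = (-0.8)·(1.0) + (0.9)·(-1.0) - 0.8 = -2.5

-2.5


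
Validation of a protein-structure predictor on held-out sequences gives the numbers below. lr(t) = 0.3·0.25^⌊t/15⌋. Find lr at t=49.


n_drops = ⌊49/15⌋ = 3
lr = 0.3·0.25^3 = 0.3·0.015625 = 0.0046875

0.0046875


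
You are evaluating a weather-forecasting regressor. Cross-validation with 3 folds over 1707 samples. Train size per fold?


Fold size = 1707/3 = 569
Training per fold = 1707 - 569 = 1138

1138


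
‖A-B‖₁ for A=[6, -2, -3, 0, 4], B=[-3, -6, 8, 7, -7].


d = |6+ 3| + |-2+ 6| + |-3-8| + |0-7| + |4+ 7|
  = 9 + 4 + 11 + 7 + 11
  = 42

42


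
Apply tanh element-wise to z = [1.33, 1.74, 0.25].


tanh(1.33) = 0.8692
tanh(1.74) = 0.9402
tanh(0.25) = 0.2449
result = [0.8692, 0.9402, 0.2449]

[0.8692, 0.9402, 0.2449]


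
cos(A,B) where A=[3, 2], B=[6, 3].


A·B = 3·6 + 2·3 = 24
‖A‖ = √13 = 3.6056, ‖B‖ = √45 = 6.7082
cos = 24/(√13·√45) = 24/√585 = 0.9923

0.9923


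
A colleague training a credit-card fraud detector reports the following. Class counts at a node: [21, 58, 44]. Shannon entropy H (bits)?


Probabilities: [21/123, 58/123, 44/123] ≈ [0.1707, 0.4715, 0.3577]
H = -((21/123)·log₂(21/123) + (58/123)·log₂(58/123) + (44/123)·log₂(44/123))
  = 1.4773 bits

1.4773 bits


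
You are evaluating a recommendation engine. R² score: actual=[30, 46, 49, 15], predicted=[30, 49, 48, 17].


ȳ = 35
SS_res = Σ(y-ŷ)² = 14
SS_tot = Σ(y-ȳ)² = 742
R² = 1 - SS_res/SS_tot = 1 - 0.0189 = 0.9811

0.9811


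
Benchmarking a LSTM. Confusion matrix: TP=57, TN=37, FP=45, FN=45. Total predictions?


Total = TP + TN + FP + FN
= 57 + 37 + 45 + 45
= 184
(Predicted positive: 102, predicted negative: 82)

184


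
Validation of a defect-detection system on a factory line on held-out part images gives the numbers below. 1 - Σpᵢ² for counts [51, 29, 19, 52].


Probabilities: [51/151, 29/151, 19/151, 52/151] ≈ [0.3377, 0.1921, 0.1258, 0.3444]
Σpᵢ² = (2601 + 841 + 361 + 2704)/151² = 6507/22801
Gini = 1 - Σpᵢ² = 1 - 6507/22801 = 0.7146

0.7146


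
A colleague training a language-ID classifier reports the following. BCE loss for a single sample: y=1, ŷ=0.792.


BCE = -[y·ln(p) + (1-y)·ln(1-p)]
= -1·ln(0.792) - 0
= -ln(0.792) = 0.2332

0.2332


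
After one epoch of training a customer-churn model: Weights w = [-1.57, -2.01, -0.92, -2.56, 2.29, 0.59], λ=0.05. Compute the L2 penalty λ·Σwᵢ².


‖w‖₂² = (-1.57)² + (-2.01)² + (-0.92)² + (-2.56)² + (2.29)² + (0.59)²
     = 2.4649 + 4.0401 + 0.8464 + 6.5536 + 5.2441 + 0.3481
     = 19.4972
λ·‖w‖₂² = 0.05·19.4972 = 0.97486

0.97486


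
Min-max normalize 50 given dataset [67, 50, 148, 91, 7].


min=7, max=148
(50-7)/(148-7) = 43/141 = 0.305

0.305


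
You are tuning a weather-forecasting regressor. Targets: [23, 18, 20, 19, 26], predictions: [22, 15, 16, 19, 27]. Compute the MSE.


Squared errors: (23-22)²=1, (18-15)²=9, (20-16)²=16, (19-19)²=0, (26-27)²=1
Sum = 27
MSE = 27/5 = 27/5

27/5


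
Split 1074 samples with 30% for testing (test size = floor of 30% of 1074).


Test = ⌊1074·30/100⌋ = 322
Train = 1074 - 322 = 752

Train: 752, Test: 322


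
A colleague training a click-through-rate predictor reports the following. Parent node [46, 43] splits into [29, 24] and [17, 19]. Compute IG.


Parent = [46, 43], H_parent = 0.9992
H_left = 0.9936 (n=53), H_right = 0.9978 (n=36)
H_children = (53/89)·0.9936 + (36/89)·0.9978 = 0.9953
IG = 0.9992 - 0.9953 = 0.0039

0.0039


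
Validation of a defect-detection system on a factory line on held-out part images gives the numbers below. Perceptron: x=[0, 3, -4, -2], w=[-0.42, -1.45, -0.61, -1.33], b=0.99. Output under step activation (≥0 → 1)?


z = (0)·(-0.42) + (3)·(-1.45) + (-4)·(-0.61) + (-2)·(-1.33) + 0.99
  = 1.74
step(z) = 1 (z≥0)

1


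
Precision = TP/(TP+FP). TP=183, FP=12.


Precision = TP/(TP+FP)
= 183/(183+12)
= 183/195 = 93.85%

93.85%


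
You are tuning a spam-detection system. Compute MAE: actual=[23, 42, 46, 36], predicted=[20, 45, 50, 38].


Absolute errors: |23-20|=3, |42-45|=3, |46-50|=4, |36-38|=2
Sum = 12
MAE = 12/4 = 3

3


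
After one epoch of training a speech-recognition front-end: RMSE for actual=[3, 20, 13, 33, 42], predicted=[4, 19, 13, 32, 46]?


MSE = 19/5 = 3.8
RMSE = √(19/5) = 1.9494

1.9494


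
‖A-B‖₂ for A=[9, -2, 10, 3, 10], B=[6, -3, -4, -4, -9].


d = √((9-6)² + (-2+ 3)² + (10+ 4)² + (3+ 4)² + (10+ 9)²)
  = √(9 + 1 + 196 + 49 + 361)
  = √616 = 24.8193

24.8193


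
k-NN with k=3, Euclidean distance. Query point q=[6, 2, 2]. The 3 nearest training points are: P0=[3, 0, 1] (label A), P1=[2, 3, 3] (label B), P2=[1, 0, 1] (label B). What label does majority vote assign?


d(q,P0) = 3.7417  (label A)
d(q,P1) = 4.2426  (label B)
d(q,P2) = 5.4772  (label B)
Votes: A=1, B=2
Majority → B

B


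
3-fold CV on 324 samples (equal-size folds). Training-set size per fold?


Fold size = 324/3 = 108
Training per fold = 324 - 108 = 216

216


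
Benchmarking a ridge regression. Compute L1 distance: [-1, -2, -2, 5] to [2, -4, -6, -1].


d = |-1-2| + |-2+ 4| + |-2+ 6| + |5+ 1|
  = 3 + 2 + 4 + 6
  = 15

15


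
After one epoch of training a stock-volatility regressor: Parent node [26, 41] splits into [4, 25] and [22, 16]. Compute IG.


Parent = [26, 41], H_parent = 0.9635
H_left = 0.5788 (n=29), H_right = 0.9819 (n=38)
H_children = (29/67)·0.5788 + (38/67)·0.9819 = 0.8074
IG = 0.9635 - 0.8074 = 0.1561

0.1561


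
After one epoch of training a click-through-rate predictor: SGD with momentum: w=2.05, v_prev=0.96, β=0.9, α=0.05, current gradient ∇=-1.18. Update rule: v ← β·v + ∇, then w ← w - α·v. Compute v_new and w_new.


v_new = 0.9·0.96 - 1.18 = 0.864 - 1.18 = -0.316
w_new = 2.05 - 0.05·-0.316 = 2.05 + 0.0158 = 2.0658

v_new=-0.316, w_new=2.0658


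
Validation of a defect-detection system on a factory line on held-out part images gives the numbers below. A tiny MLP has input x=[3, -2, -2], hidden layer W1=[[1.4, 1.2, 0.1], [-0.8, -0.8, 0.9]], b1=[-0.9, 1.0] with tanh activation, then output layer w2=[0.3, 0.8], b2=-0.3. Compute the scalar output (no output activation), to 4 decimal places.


z1[0] = (1.4)·(3) + (1.2)·(-2) + (0.1)·(-2) - 0.9 = 0.7
z1[1] = (-0.8)·(3) + (-0.8)·(-2) + (0.9)·(-2) + 1.0 = -1.6
h = tanh(z1) = [0.6044, -0.9217]
output = (0.3)·(0.6044) + (0.8)·(-0.9217) - 0.3 = -0.856

-0.856


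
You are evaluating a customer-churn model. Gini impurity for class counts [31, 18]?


Probabilities: [31/49, 18/49] ≈ [0.6327, 0.3673]
Σpᵢ² = (961 + 324)/49² = 1285/2401
Gini = 1 - Σpᵢ² = 1 - 1285/2401 = 0.4648

0.4648


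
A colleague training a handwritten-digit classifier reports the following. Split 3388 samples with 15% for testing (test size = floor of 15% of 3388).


Test = ⌊3388·15/100⌋ = 508
Train = 3388 - 508 = 2880

Train: 2880, Test: 508


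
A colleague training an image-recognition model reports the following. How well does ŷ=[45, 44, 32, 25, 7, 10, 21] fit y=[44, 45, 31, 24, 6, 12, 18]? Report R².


ȳ = 25.7143
SS_res = Σ(y-ŷ)² = 18
SS_tot = Σ(y-ȳ)² = 1373.43
R² = 1 - SS_res/SS_tot = 1 - 0.0131 = 0.9869

0.9869


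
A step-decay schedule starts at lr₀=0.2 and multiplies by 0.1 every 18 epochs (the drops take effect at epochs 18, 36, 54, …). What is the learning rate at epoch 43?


n_drops = ⌊43/18⌋ = 2
lr = 0.2·0.1^2 = 0.2·0.01 = 0.002

0.002


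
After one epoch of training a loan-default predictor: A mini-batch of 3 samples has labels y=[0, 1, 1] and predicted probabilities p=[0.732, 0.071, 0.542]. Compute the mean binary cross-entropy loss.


L[0] = -ln(1-0.732) = -ln(0.268) = 1.3168
L[1] = -ln(0.071) = 2.6451
L[2] = -ln(0.542) = 0.6125
mean = (1.3168 + 2.6451 + 0.6125)/3 = 1.5248

1.5248


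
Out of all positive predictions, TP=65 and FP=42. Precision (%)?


Precision = TP/(TP+FP)
= 65/(65+42)
= 65/107 = 60.75%

60.75%


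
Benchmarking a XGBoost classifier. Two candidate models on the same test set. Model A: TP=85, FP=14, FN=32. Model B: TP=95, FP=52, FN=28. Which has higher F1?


Model A: P=85/99=0.8586, R=85/117=0.7265, F1=2PR/(P+R)=2TP/(2TP+FP+FN)=170/216=0.787
Model B: P=95/147=0.6463, R=95/123=0.7724, F1=2PR/(P+R)=2TP/(2TP+FP+FN)=190/270=0.7037
0.787 > 0.7037 → Model A

Model A


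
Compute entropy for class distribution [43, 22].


Probabilities: [43/65, 22/65] ≈ [0.6615, 0.3385]
H = -((43/65)·log₂(43/65) + (22/65)·log₂(22/65))
  = 0.9233 bits

0.9233 bits


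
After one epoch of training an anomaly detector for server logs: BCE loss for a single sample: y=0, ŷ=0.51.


BCE = -[y·ln(p) + (1-y)·ln(1-p)]
= -0 - 1·ln(1-0.51)
= -ln(0.49) = 0.7133

0.7133


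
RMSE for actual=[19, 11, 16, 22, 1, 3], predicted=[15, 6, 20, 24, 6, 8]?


MSE = 111/6 = 18.5
RMSE = √(111/6) = 4.3012

4.3012


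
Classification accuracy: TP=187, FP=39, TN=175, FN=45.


Accuracy = (TP+TN)/(TP+TN+FP+FN)
= (187+175)/(446)
= 362/446 = 81.17%

81.17%


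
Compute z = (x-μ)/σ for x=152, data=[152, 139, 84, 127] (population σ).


μ = 125.5, σ = 25.5392
z = (152 - 125.5)/25.5392 = 1.0376

1.0376


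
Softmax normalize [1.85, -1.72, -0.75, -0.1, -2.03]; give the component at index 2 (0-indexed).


Exponentials: e^1.85=6.3598, e^-1.72=0.1791, e^-0.75=0.4724, e^-0.1=0.9048, e^-2.03=0.1313
Sum = 8.0474
Softmax = [0.7903, 0.0223, 0.0587, 0.1124, 0.0163]
p[2] = 0.4724/8.0474 = 0.0587

0.0587


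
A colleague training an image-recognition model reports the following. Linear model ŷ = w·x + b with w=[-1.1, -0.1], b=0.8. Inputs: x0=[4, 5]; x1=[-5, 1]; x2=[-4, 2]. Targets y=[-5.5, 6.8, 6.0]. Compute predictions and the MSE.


ŷ0 = (-1.1)·(4) + (-0.1)·(5) + 0.8 = -4.1
ŷ1 = (-1.1)·(-5) + (-0.1)·(1) + 0.8 = 6.2
ŷ2 = (-1.1)·(-4) + (-0.1)·(2) + 0.8 = 5.0
errors² = [1.96, 0.36, 1.0]
MSE = 3.3200/3 = 1.1067

1.1067


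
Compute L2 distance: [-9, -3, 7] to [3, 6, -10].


d = √((-9-3)² + (-3-6)² + (7+ 10)²)
  = √(144 + 81 + 289)
  = √514 = 22.6716

22.6716


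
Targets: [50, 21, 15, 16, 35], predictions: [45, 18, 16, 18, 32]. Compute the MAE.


Absolute errors: |50-45|=5, |21-18|=3, |15-16|=1, |16-18|=2, |35-32|=3
Sum = 14
MAE = 14/5 = 14/5

14/5


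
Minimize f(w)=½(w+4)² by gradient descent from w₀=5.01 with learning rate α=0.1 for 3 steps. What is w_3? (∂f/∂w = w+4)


step 1: grad = 5.01+4 = 9.01; w = 5.01 - 0.1·(9.01) = 4.109
step 2: grad = 4.109+4 = 8.109; w = 4.109 - 0.1·(8.109) = 3.2981
step 3: grad = 3.2981+4 = 7.2981; w = 3.2981 - 0.1·(7.2981) = 2.56829

2.56829


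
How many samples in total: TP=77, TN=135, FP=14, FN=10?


Total = TP + TN + FP + FN
= 77 + 135 + 14 + 10
= 236
(Predicted positive: 91, predicted negative: 145)

236


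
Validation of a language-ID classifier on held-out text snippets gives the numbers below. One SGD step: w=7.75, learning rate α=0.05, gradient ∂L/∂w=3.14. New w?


w_new = w - α·∇
= 7.75 - 0.05·3.14
= 7.75 - 0.157
= 7.593

7.593


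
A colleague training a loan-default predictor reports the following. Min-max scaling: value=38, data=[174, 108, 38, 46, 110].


min=38, max=174
(38-38)/(174-38) = 0/136 = 0.0

0.0


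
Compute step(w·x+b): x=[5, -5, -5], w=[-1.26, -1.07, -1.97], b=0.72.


z = (5)·(-1.26) + (-5)·(-1.07) + (-5)·(-1.97) + 0.72
  = 9.62
step(z) = 1 (z≥0)

1


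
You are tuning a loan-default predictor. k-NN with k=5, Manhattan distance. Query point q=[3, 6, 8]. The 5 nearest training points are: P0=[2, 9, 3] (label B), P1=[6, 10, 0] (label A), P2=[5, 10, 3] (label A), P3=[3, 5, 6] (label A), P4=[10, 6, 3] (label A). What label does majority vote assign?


d(q,P0) = 9  (label B)
d(q,P1) = 15  (label A)
d(q,P2) = 11  (label A)
d(q,P3) = 3  (label A)
d(q,P4) = 12  (label A)
Votes: A=4, B=1
Majority → A

A


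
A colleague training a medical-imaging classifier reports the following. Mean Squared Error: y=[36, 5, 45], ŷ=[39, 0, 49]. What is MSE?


Squared errors: (36-39)²=9, (5-0)²=25, (45-49)²=16
Sum = 50
MSE = 50/3 = 50/3

50/3


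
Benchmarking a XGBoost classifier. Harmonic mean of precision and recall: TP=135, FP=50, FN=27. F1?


Precision = 135/185 = 0.7297
Recall = 135/162 = 0.8333
F1 = 2·P·R/(P+R) = 2·TP/(2·TP+FP+FN) = 270/(270+50+27) = 270/347 = 0.7781

0.7781


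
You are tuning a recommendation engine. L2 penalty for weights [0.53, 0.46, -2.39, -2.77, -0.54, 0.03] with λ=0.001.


‖w‖₂² = (0.53)² + (0.46)² + (-2.39)² + (-2.77)² + (-0.54)² + (0.03)²
     = 0.2809 + 0.2116 + 5.7121 + 7.6729 + 0.2916 + 0.0009
     = 14.17
λ·‖w‖₂² = 0.001·14.17 = 0.01417

0.01417


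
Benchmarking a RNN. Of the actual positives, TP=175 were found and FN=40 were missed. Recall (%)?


Recall = TP/(TP+FN)
= 175/(175+40)
= 175/215 = 81.4%

81.4%


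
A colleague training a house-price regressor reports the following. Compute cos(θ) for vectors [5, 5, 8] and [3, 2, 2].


A·B = 5·3 + 5·2 + 8·2 = 41
‖A‖ = √114 = 10.6771, ‖B‖ = √17 = 4.1231
cos = 41/(√114·√17) = 41/√1938 = 0.9313

0.9313


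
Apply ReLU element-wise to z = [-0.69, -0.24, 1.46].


ReLU(-0.69) = max(0, -0.69) = 0.0
ReLU(-0.24) = max(0, -0.24) = 0.0
ReLU(1.46) = max(0, 1.46) = 1.46
result = [0.0, 0.0, 1.46]

[0.0, 0.0, 1.46]


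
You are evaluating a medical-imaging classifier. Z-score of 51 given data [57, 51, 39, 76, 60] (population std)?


μ = 56.6, σ = 12.0764
z = (51 - 56.6)/12.0764 = -0.4637

-0.4637


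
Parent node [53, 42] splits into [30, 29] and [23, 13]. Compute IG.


Parent = [53, 42], H_parent = 0.9903
H_left = 0.9998 (n=59), H_right = 0.9436 (n=36)
H_children = (59/95)·0.9998 + (36/95)·0.9436 = 0.9785
IG = 0.9903 - 0.9785 = 0.0118

0.0118


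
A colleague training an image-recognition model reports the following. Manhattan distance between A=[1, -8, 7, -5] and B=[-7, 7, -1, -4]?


d = |1+ 7| + |-8-7| + |7+ 1| + |-5+ 4|
  = 8 + 15 + 8 + 1
  = 32

32


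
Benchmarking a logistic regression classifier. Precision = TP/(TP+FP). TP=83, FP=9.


Precision = TP/(TP+FP)
= 83/(83+9)
= 83/92 = 90.22%

90.22%


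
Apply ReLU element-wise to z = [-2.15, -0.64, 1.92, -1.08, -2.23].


ReLU(-2.15) = max(0, -2.15) = 0.0
ReLU(-0.64) = max(0, -0.64) = 0.0
ReLU(1.92) = max(0, 1.92) = 1.92
ReLU(-1.08) = max(0, -1.08) = 0.0
ReLU(-2.23) = max(0, -2.23) = 0.0
result = [0.0, 0.0, 1.92, 0.0, 0.0]

[0.0, 0.0, 1.92, 0.0, 0.0]


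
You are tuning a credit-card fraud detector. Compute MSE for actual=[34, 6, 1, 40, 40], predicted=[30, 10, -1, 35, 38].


Squared errors: (34-30)²=16, (6-10)²=16, (1+ 1)²=4, (40-35)²=25, (40-38)²=4
Sum = 65
MSE = 65/5 = 13

13


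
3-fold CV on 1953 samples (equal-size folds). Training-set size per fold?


Fold size = 1953/3 = 651
Training per fold = 1953 - 651 = 1302

1302


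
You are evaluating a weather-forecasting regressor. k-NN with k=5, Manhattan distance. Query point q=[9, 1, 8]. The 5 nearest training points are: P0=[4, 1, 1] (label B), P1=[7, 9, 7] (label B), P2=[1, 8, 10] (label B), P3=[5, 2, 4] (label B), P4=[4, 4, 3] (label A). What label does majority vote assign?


d(q,P0) = 12  (label B)
d(q,P1) = 11  (label B)
d(q,P2) = 17  (label B)
d(q,P3) = 9  (label B)
d(q,P4) = 13  (label A)
Votes: A=1, B=4
Majority → B

B


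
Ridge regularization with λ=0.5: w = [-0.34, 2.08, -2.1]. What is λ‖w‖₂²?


‖w‖₂² = (-0.34)² + (2.08)² + (-2.1)²
     = 0.1156 + 4.3264 + 4.41
     = 8.852
λ·‖w‖₂² = 0.5·8.852 = 4.426

4.426


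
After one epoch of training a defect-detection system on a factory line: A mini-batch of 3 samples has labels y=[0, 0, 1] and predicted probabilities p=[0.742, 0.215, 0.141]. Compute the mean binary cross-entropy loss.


L[0] = -ln(1-0.742) = -ln(0.258) = 1.3548
L[1] = -ln(1-0.215) = -ln(0.785) = 0.2421
L[2] = -ln(0.141) = 1.959
mean = (1.3548 + 0.2421 + 1.959)/3 = 1.1853

1.1853


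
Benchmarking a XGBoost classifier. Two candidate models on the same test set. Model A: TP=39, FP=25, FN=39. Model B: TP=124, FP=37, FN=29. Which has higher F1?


Model A: P=39/64=0.6094, R=39/78=0.5, F1=2PR/(P+R)=2TP/(2TP+FP+FN)=78/142=0.5493
Model B: P=124/161=0.7702, R=124/153=0.8105, F1=2PR/(P+R)=2TP/(2TP+FP+FN)=248/314=0.7898
0.5493 < 0.7898 → Model B

Model B


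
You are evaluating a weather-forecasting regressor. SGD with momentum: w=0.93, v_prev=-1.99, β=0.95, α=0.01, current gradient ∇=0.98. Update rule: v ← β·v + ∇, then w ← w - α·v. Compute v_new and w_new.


v_new = 0.95·-1.99 + 0.98 = -1.8905 + 0.98 = -0.9105
w_new = 0.93 - 0.01·-0.9105 = 0.93 + 0.009105 = 0.939105

v_new=-0.9105, w_new=0.939105


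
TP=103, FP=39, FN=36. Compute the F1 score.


Precision = 103/142 = 0.7254
Recall = 103/139 = 0.741
F1 = 2·P·R/(P+R) = 2·TP/(2·TP+FP+FN) = 206/(206+39+36) = 206/281 = 0.7331

0.7331


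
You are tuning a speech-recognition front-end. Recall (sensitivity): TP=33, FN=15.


Recall = TP/(TP+FN)
= 33/(33+15)
= 33/48 = 68.75%

68.75%


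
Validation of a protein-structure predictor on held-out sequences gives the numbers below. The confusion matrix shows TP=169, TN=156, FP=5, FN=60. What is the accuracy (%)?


Accuracy = (TP+TN)/(TP+TN+FP+FN)
= (169+156)/(390)
= 325/390 = 83.33%

83.33%


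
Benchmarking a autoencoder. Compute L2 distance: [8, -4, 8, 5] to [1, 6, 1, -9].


d = √((8-1)² + (-4-6)² + (8-1)² + (5+ 9)²)
  = √(49 + 100 + 49 + 196)
  = √394 = 19.8494

19.8494


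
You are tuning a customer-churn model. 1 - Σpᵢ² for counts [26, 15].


Probabilities: [26/41, 15/41] ≈ [0.6341, 0.3659]
Σpᵢ² = (676 + 225)/41² = 901/1681
Gini = 1 - Σpᵢ² = 1 - 901/1681 = 0.464

0.464


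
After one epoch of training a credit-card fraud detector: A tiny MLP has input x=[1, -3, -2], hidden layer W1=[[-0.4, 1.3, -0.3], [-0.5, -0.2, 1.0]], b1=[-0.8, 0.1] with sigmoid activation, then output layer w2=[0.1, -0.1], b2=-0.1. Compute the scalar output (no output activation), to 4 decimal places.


z1[0] = (-0.4)·(1) + (1.3)·(-3) + (-0.3)·(-2) - 0.8 = -4.5
z1[1] = (-0.5)·(1) + (-0.2)·(-3) + (1.0)·(-2) + 0.1 = -1.8
h = sigmoid(z1) = [0.011, 0.1419]
output = (0.1)·(0.011) + (-0.1)·(0.1419) - 0.1 = -0.1131

-0.1131


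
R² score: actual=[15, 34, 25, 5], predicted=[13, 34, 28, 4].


ȳ = 19.75
SS_res = Σ(y-ŷ)² = 14
SS_tot = Σ(y-ȳ)² = 470.75
R² = 1 - SS_res/SS_tot = 1 - 0.0297 = 0.9703

0.9703


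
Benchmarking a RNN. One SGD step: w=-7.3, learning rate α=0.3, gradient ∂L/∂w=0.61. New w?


w_new = w - α·∇
= -7.3 - 0.3·0.61
= -7.3 - 0.183
= -7.483

-7.483


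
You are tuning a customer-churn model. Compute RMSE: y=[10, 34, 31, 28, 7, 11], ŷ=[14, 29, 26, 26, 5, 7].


MSE = 90/6 = 15
RMSE = √(90/6) = 3.873

3.873


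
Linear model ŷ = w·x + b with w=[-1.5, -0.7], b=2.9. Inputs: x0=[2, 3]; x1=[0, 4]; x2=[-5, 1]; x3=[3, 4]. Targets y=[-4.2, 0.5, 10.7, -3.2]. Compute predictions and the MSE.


ŷ0 = (-1.5)·(2) + (-0.7)·(3) + 2.9 = -2.2
ŷ1 = (-1.5)·(0) + (-0.7)·(4) + 2.9 = 0.1
ŷ2 = (-1.5)·(-5) + (-0.7)·(1) + 2.9 = 9.7
ŷ3 = (-1.5)·(3) + (-0.7)·(4) + 2.9 = -4.4
errors² = [4.0, 0.16, 1.0, 1.44]
MSE = 6.6000/4 = 1.65

1.65


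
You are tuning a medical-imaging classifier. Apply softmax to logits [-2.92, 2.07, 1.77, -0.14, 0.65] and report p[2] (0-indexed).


Exponentials: e^-2.92=0.0539, e^2.07=7.9248, e^1.77=5.8709, e^-0.14=0.8694, e^0.65=1.9155
Sum = 16.6345
Softmax = [0.0032, 0.4764, 0.3529, 0.0523, 0.1152]
p[2] = 5.8709/16.6345 = 0.3529

0.3529


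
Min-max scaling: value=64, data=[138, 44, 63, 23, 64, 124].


min=23, max=138
(64-23)/(138-23) = 41/115 = 0.3565

0.3565


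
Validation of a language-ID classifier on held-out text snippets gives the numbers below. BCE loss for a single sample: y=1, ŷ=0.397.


BCE = -[y·ln(p) + (1-y)·ln(1-p)]
= -1·ln(0.397) - 0
= -ln(0.397) = 0.9238

0.9238


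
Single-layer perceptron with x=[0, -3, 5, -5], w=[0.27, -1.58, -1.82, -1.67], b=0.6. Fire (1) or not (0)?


z = (0)·(0.27) + (-3)·(-1.58) + (5)·(-1.82) + (-5)·(-1.67) + 0.6
  = 4.59
step(z) = 1 (z≥0)

1


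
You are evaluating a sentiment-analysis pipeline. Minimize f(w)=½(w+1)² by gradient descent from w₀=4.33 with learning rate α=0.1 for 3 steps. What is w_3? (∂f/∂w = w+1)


step 1: grad = 4.33+1 = 5.33; w = 4.33 - 0.1·(5.33) = 3.797
step 2: grad = 3.797+1 = 4.797; w = 3.797 - 0.1·(4.797) = 3.3173
step 3: grad = 3.3173+1 = 4.3173; w = 3.3173 - 0.1·(4.3173) = 2.88557

2.88557


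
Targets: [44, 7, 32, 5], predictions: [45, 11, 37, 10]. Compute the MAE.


Absolute errors: |44-45|=1, |7-11|=4, |32-37|=5, |5-10|=5
Sum = 15
MAE = 15/4 = 15/4

15/4


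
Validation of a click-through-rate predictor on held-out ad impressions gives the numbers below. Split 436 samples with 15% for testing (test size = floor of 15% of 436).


Test = ⌊436·15/100⌋ = 65
Train = 436 - 65 = 371

Train: 371, Test: 65


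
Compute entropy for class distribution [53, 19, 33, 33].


Probabilities: [53/138, 19/138, 33/138, 33/138] ≈ [0.3841, 0.1377, 0.2391, 0.2391]
H = -((53/138)·log₂(53/138) + (19/138)·log₂(19/138) + (33/138)·log₂(33/138) + (33/138)·log₂(33/138))
  = 1.9113 bits

1.9113 bits


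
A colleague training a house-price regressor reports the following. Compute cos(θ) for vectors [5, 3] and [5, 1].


A·B = 5·5 + 3·1 = 28
‖A‖ = √34 = 5.831, ‖B‖ = √26 = 5.099
cos = 28/(√34·√26) = 28/√884 = 0.9417

0.9417


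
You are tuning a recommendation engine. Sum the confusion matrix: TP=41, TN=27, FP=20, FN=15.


Total = TP + TN + FP + FN
= 41 + 27 + 20 + 15
= 103
(Predicted positive: 61, predicted negative: 42)

103


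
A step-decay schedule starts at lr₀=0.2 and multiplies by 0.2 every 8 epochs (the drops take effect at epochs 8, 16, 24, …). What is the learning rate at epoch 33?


n_drops = ⌊33/8⌋ = 4
lr = 0.2·0.2^4 = 0.2·0.0016 = 0.00032

0.00032


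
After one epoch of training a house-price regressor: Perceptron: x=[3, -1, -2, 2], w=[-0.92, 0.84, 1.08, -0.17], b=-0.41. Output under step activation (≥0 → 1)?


z = (3)·(-0.92) + (-1)·(0.84) + (-2)·(1.08) + (2)·(-0.17) - 0.41
  = -6.51
step(z) = 0 (z<0)

0


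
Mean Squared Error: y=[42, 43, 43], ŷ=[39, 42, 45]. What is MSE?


Squared errors: (42-39)²=9, (43-42)²=1, (43-45)²=4
Sum = 14
MSE = 14/3 = 14/3

14/3


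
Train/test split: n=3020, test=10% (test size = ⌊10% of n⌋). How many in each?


Test = ⌊3020·10/100⌋ = 302
Train = 3020 - 302 = 2718

Train: 2718, Test: 302


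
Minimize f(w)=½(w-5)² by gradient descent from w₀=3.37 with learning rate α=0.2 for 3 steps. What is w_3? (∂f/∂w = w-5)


step 1: grad = 3.37-5 = -1.63; w = 3.37 - 0.2·(-1.63) = 3.696
step 2: grad = 3.696-5 = -1.304; w = 3.696 - 0.2·(-1.304) = 3.9568
step 3: grad = 3.9568-5 = -1.0432; w = 3.9568 - 0.2·(-1.0432) = 4.16544

4.16544


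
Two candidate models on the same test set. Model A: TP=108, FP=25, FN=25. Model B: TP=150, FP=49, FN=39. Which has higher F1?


Model A: P=108/133=0.812, R=108/133=0.812, F1=2PR/(P+R)=2TP/(2TP+FP+FN)=216/266=0.812
Model B: P=150/199=0.7538, R=150/189=0.7937, F1=2PR/(P+R)=2TP/(2TP+FP+FN)=300/388=0.7732
0.812 > 0.7732 → Model A

Model A


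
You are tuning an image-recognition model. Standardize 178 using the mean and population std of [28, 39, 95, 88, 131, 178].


μ = 93.1667, σ = 51.379
z = (178 - 93.1667)/51.379 = 1.6511

1.6511


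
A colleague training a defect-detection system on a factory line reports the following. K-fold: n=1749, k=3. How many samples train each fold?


Fold size = 1749/3 = 583
Training per fold = 1749 - 583 = 1166

1166


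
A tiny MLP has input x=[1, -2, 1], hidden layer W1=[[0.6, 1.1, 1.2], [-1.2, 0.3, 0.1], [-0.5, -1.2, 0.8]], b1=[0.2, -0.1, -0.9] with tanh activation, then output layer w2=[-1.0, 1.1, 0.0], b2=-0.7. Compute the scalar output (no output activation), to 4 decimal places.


z1[0] = (0.6)·(1) + (1.1)·(-2) + (1.2)·(1) + 0.2 = -0.2
z1[1] = (-1.2)·(1) + (0.3)·(-2) + (0.1)·(1) - 0.1 = -1.8
z1[2] = (-0.5)·(1) + (-1.2)·(-2) + (0.8)·(1) - 0.9 = 1.8
h = tanh(z1) = [-0.1974, -0.9468, 0.9468]
output = (-1.0)·(-0.1974) + (1.1)·(-0.9468) + (0.0)·(0.9468) - 0.7 = -1.5441

-1.5441


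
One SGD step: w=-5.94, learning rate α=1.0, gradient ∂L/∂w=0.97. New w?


w_new = w - α·∇
= -5.94 - 1.0·0.97
= -5.94 - 0.97
= -6.91

-6.91


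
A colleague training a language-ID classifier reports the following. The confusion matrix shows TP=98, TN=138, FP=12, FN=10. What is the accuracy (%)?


Accuracy = (TP+TN)/(TP+TN+FP+FN)
= (98+138)/(258)
= 236/258 = 91.47%

91.47%


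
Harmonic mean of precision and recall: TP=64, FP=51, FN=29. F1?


Precision = 64/115 = 0.5565
Recall = 64/93 = 0.6882
F1 = 2·P·R/(P+R) = 2·TP/(2·TP+FP+FN) = 128/(128+51+29) = 128/208 = 0.6154

0.6154


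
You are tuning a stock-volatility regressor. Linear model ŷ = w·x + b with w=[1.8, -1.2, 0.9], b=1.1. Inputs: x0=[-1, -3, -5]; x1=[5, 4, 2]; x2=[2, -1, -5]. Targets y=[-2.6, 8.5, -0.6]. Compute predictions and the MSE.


ŷ0 = (1.8)·(-1) + (-1.2)·(-3) + (0.9)·(-5) + 1.1 = -1.6
ŷ1 = (1.8)·(5) + (-1.2)·(4) + (0.9)·(2) + 1.1 = 7.1
ŷ2 = (1.8)·(2) + (-1.2)·(-1) + (0.9)·(-5) + 1.1 = 1.4
errors² = [1.0, 1.96, 4.0]
MSE = 6.9600/3 = 2.32

2.32


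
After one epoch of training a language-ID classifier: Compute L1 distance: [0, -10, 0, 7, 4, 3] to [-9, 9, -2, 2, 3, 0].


d = |0+ 9| + |-10-9| + |0+ 2| + |7-2| + |4-3| + |3-0|
  = 9 + 19 + 2 + 5 + 1 + 3
  = 39

39


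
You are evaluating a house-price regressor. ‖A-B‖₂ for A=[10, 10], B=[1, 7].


d = √((10-1)² + (10-7)²)
  = √(81 + 9)
  = √90 = 9.4868

9.4868


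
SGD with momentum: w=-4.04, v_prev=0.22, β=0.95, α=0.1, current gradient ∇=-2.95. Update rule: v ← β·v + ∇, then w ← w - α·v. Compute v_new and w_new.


v_new = 0.95·0.22 - 2.95 = 0.209 - 2.95 = -2.741
w_new = -4.04 - 0.1·-2.741 = -4.04 + 0.2741 = -3.7659

v_new=-2.741, w_new=-3.7659


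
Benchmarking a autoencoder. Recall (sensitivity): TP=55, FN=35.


Recall = TP/(TP+FN)
= 55/(55+35)
= 55/90 = 61.11%

61.11%


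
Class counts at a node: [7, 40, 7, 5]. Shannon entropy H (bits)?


Probabilities: [7/59, 40/59, 7/59, 5/59] ≈ [0.1186, 0.678, 0.1186, 0.0847]
H = -((7/59)·log₂(7/59) + (40/59)·log₂(40/59) + (7/59)·log₂(7/59) + (5/59)·log₂(5/59))
  = 1.4116 bits

1.4116 bits


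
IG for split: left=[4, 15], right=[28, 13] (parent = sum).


Parent = [32, 28], H_parent = 0.9968
H_left = 0.7425 (n=19), H_right = 0.9012 (n=41)
H_children = (19/60)·0.7425 + (41/60)·0.9012 = 0.8509
IG = 0.9968 - 0.8509 = 0.1459

0.1459


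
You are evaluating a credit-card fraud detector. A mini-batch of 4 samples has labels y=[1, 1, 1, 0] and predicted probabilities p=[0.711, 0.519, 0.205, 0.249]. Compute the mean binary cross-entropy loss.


L[0] = -ln(0.711) = 0.3411
L[1] = -ln(0.519) = 0.6559
L[2] = -ln(0.205) = 1.5847
L[3] = -ln(1-0.249) = -ln(0.751) = 0.2863
mean = (0.3411 + 0.6559 + 1.5847 + 0.2863)/4 = 0.717

0.717


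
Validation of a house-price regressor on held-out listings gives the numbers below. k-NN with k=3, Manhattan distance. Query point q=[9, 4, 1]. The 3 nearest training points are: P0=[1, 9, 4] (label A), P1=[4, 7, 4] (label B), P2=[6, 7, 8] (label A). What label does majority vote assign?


d(q,P0) = 16  (label A)
d(q,P1) = 11  (label B)
d(q,P2) = 13  (label A)
Votes: A=2, B=1
Majority → A

A


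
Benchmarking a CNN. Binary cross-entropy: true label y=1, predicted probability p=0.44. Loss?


BCE = -[y·ln(p) + (1-y)·ln(1-p)]
= -1·ln(0.44) - 0
= -ln(0.44) = 0.821

0.821


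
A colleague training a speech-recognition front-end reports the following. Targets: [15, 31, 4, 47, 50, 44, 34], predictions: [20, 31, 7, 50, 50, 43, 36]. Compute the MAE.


Absolute errors: |15-20|=5, |31-31|=0, |4-7|=3, |47-50|=3, |50-50|=0, |44-43|=1, |34-36|=2
Sum = 14
MAE = 14/7 = 2

2


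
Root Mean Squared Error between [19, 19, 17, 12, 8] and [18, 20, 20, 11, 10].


MSE = 16/5 = 3.2
RMSE = √(16/5) = 1.7889

1.7889


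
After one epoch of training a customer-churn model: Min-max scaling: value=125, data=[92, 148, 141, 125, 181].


min=92, max=181
(125-92)/(181-92) = 33/89 = 0.3708

0.3708


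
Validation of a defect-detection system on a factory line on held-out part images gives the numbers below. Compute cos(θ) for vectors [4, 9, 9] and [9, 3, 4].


A·B = 4·9 + 9·3 + 9·4 = 99
‖A‖ = √178 = 13.3417, ‖B‖ = √106 = 10.2956
cos = 99/(√178·√106) = 99/√18868 = 0.7207

0.7207


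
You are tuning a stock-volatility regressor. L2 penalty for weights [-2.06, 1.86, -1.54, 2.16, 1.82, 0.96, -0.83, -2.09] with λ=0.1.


‖w‖₂² = (-2.06)² + (1.86)² + (-1.54)² + (2.16)² + (1.82)² + (0.96)² + (-0.83)² + (-2.09)²
     = 4.2436 + 3.4596 + 2.3716 + 4.6656 + 3.3124 + 0.9216 + 0.6889 + 4.3681
     = 24.0314
λ·‖w‖₂² = 0.1·24.0314 = 2.40314

2.40314


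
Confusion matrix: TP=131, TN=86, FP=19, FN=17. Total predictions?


Total = TP + TN + FP + FN
= 131 + 86 + 19 + 17
= 253
(Predicted positive: 150, predicted negative: 103)

253


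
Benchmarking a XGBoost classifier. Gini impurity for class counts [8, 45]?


Probabilities: [8/53, 45/53] ≈ [0.1509, 0.8491]
Σpᵢ² = (64 + 2025)/53² = 2089/2809
Gini = 1 - Σpᵢ² = 1 - 2089/2809 = 0.2563

0.2563


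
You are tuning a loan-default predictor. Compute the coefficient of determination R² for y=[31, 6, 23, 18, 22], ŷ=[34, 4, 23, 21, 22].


ȳ = 20
SS_res = Σ(y-ŷ)² = 22
SS_tot = Σ(y-ȳ)² = 334
R² = 1 - SS_res/SS_tot = 1 - 0.0659 = 0.9341

0.9341


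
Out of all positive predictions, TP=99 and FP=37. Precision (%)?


Precision = TP/(TP+FP)
= 99/(99+37)
= 99/136 = 72.79%

72.79%


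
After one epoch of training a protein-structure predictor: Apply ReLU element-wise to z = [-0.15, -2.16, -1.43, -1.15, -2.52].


ReLU(-0.15) = max(0, -0.15) = 0.0
ReLU(-2.16) = max(0, -2.16) = 0.0
ReLU(-1.43) = max(0, -1.43) = 0.0
ReLU(-1.15) = max(0, -1.15) = 0.0
ReLU(-2.52) = max(0, -2.52) = 0.0
result = [0.0, 0.0, 0.0, 0.0, 0.0]

[0.0, 0.0, 0.0, 0.0, 0.0]


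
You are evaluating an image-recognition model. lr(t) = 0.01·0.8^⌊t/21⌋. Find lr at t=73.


n_drops = ⌊73/21⌋ = 3
lr = 0.01·0.8^3 = 0.01·0.512 = 0.00512

0.00512


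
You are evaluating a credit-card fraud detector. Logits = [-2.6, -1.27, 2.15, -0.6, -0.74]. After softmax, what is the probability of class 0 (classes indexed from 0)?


Exponentials: e^-2.6=0.0743, e^-1.27=0.2808, e^2.15=8.5849, e^-0.6=0.5488, e^-0.74=0.4771
Sum = 9.9659
Softmax = [0.0075, 0.0282, 0.8614, 0.0551, 0.0479]
p[0] = 0.0743/9.9659 = 0.0075

0.0075


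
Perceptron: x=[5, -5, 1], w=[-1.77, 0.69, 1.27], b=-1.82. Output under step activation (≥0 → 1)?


z = (5)·(-1.77) + (-5)·(0.69) + (1)·(1.27) - 1.82
  = -12.85
step(z) = 0 (z<0)

0


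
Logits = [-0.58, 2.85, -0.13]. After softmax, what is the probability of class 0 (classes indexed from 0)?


Exponentials: e^-0.58=0.5599, e^2.85=17.2878, e^-0.13=0.8781
Sum = 18.7258
Softmax = [0.0299, 0.9232, 0.0469]
p[0] = 0.5599/18.7258 = 0.0299

0.0299


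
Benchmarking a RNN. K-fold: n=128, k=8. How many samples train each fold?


Fold size = 128/8 = 16
Training per fold = 128 - 16 = 112

112


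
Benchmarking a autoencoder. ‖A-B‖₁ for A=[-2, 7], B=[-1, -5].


d = |-2+ 1| + |7+ 5|
  = 1 + 12
  = 13

13


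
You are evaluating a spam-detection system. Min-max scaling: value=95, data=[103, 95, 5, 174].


min=5, max=174
(95-5)/(174-5) = 90/169 = 0.5325

0.5325


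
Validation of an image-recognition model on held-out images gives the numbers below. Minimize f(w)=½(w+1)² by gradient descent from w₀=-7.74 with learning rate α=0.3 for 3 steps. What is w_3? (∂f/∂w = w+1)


step 1: grad = -7.74+1 = -6.74; w = -7.74 - 0.3·(-6.74) = -5.718
step 2: grad = -5.718+1 = -4.718; w = -5.718 - 0.3·(-4.718) = -4.3026
step 3: grad = -4.3026+1 = -3.3026; w = -4.3026 - 0.3·(-3.3026) = -3.31182

-3.31182


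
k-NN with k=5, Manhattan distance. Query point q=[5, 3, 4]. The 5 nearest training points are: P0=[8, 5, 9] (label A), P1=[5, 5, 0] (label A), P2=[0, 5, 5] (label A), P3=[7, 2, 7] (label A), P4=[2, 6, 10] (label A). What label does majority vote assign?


d(q,P0) = 10  (label A)
d(q,P1) = 6  (label A)
d(q,P2) = 8  (label A)
d(q,P3) = 6  (label A)
d(q,P4) = 12  (label A)
Votes: A=5, B=0
Majority → A

A


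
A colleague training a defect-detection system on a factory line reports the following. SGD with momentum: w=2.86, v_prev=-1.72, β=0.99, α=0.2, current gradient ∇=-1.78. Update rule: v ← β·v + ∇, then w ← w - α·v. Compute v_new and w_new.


v_new = 0.99·-1.72 - 1.78 = -1.7028 - 1.78 = -3.4828
w_new = 2.86 - 0.2·-3.4828 = 2.86 + 0.69656 = 3.55656

v_new=-3.4828, w_new=3.55656


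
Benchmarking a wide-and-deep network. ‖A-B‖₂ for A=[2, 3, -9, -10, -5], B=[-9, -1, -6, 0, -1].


d = √((2+ 9)² + (3+ 1)² + (-9+ 6)² + (-10-0)² + (-5+ 1)²)
  = √(121 + 16 + 9 + 100 + 16)
  = √262 = 16.1864

16.1864


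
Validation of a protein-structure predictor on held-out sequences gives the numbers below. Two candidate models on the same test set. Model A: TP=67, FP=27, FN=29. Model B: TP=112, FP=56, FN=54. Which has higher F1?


Model A: P=67/94=0.7128, R=67/96=0.6979, F1=2PR/(P+R)=2TP/(2TP+FP+FN)=134/190=0.7053
Model B: P=112/168=0.6667, R=112/166=0.6747, F1=2PR/(P+R)=2TP/(2TP+FP+FN)=224/334=0.6707
0.7053 > 0.6707 → Model A

Model A


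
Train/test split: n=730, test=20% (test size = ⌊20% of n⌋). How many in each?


Test = ⌊730·20/100⌋ = 146
Train = 730 - 146 = 584

Train: 584, Test: 146


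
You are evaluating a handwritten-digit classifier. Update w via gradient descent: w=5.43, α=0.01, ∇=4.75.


w_new = w - α·∇
= 5.43 - 0.01·4.75
= 5.43 - 0.0475
= 5.3825

5.3825


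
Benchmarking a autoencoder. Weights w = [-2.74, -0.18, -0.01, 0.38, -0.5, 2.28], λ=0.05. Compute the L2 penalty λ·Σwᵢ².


‖w‖₂² = (-2.74)² + (-0.18)² + (-0.01)² + (0.38)² + (-0.5)² + (2.28)²
     = 7.5076 + 0.0324 + 0.0001 + 0.1444 + 0.25 + 5.1984
     = 13.1329
λ·‖w‖₂² = 0.05·13.1329 = 0.656645

0.656645


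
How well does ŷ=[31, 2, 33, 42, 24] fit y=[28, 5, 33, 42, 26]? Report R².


ȳ = 26.8
SS_res = Σ(y-ŷ)² = 22
SS_tot = Σ(y-ȳ)² = 746.8
R² = 1 - SS_res/SS_tot = 1 - 0.0295 = 0.9705

0.9705


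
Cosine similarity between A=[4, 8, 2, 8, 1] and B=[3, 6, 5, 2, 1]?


A·B = 4·3 + 8·6 + 2·5 + 8·2 + 1·1 = 87
‖A‖ = √149 = 12.2066, ‖B‖ = √75 = 8.6603
cos = 87/(√149·√75) = 87/√11175 = 0.823

0.823


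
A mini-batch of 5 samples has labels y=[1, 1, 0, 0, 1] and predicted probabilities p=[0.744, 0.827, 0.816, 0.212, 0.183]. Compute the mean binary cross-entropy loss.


L[0] = -ln(0.744) = 0.2957
L[1] = -ln(0.827) = 0.19
L[2] = -ln(1-0.816) = -ln(0.184) = 1.6928
L[3] = -ln(1-0.212) = -ln(0.788) = 0.2383
L[4] = -ln(0.183) = 1.6983
mean = (0.2957 + 0.19 + 1.6928 + 0.2383 + 1.6983)/5 = 0.823

0.823


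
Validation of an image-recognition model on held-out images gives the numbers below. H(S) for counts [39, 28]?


Probabilities: [39/67, 28/67] ≈ [0.5821, 0.4179]
H = -((39/67)·log₂(39/67) + (28/67)·log₂(28/67))
  = 0.9805 bits

0.9805 bits


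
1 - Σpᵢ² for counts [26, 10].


Probabilities: [26/36, 10/36] ≈ [0.7222, 0.2778]
Σpᵢ² = (676 + 100)/36² = 776/1296
Gini = 1 - Σpᵢ² = 1 - 776/1296 = 0.4012

0.4012


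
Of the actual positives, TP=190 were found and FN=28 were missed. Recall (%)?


Recall = TP/(TP+FN)
= 190/(190+28)
= 190/218 = 87.16%

87.16%


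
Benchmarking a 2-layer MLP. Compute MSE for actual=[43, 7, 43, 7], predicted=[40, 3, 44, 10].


Squared errors: (43-40)²=9, (7-3)²=16, (43-44)²=1, (7-10)²=9
Sum = 35
MSE = 35/4 = 35/4

35/4


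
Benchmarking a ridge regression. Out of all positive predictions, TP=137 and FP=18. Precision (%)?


Precision = TP/(TP+FP)
= 137/(137+18)
= 137/155 = 88.39%

88.39%
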